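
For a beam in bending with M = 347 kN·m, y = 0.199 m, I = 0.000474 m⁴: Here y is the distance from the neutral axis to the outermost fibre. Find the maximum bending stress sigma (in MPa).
Model: a beam in bending, so sigma = (M·y) / I.
Convert to SI units:
  M = 347 kN·m = 347000 N·m
Substitute:
  sigma = (347000 × 0.199) / 0.000474
  sigma = 1.457 × 10⁸ Pa
Convert: sigma = 1.457 × 10⁸ Pa = 145.7 MPa
Final answer: sigma = 145.7 MPa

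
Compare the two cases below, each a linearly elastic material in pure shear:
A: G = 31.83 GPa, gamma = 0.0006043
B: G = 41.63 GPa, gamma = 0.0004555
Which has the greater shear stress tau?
Model: a linearly elastic material in pure shear, so tau = G·gamma (SI units).
  A: tau = (3.183 × 10¹⁰) × 0.0006043 = 1.923 × 10⁷ Pa = 19.23 MPa
  B: tau = (4.163 × 10¹⁰) × 0.0004555 = 1.896 × 10⁷ Pa = 18.96 MPa
19.23 MPa > 18.96 MPa, so A is larger.
Final answer: A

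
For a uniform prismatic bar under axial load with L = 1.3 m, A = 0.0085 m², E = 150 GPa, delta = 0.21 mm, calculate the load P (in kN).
Model: a uniform prismatic bar under axial load, so delta = (P·L) / (A·E).
Solve for P: P = (delta·A·E) / L.
Convert to SI units:
  E = 150 GPa = 1.5 × 10¹¹ Pa
  delta = 0.21 mm = 0.00021 m
Substitute:
  P = (0.00021 × 0.0085 × (1.5 × 10¹¹)) / 1.3
  P = 206000 N
Convert: P = 206000 N = 206 kN
Final answer: P = 206 kN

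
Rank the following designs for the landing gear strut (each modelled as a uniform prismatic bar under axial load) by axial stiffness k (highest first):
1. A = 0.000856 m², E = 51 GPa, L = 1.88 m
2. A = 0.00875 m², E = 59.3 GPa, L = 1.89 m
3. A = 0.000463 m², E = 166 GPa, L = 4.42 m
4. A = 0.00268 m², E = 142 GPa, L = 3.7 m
Model: a uniform prismatic bar under axial load, so k = (A·E) / L (SI units).
  Case 1: k = (0.000856 × (5.1 × 10¹⁰)) / 1.88 = 2.322 × 10⁷ N/m = 23.22 MN/m
  Case 2: k = (0.00875 × (5.93 × 10¹⁰)) / 1.89 = 2.745 × 10⁸ N/m = 274.5 MN/m
  Case 3: k = (0.000463 × (1.66 × 10¹¹)) / 4.42 = 1.739 × 10⁷ N/m = 17.39 MN/m
  Case 4: k = (0.00268 × (1.42 × 10¹¹)) / 3.7 = 1.029 × 10⁸ N/m = 102.9 MN/m
Ordering: 274.5 MN/m (case 2) > 102.9 MN/m (case 4) > 23.22 MN/m (case 1) > 17.39 MN/m (case 3)
Final answer: 2, 4, 1, 3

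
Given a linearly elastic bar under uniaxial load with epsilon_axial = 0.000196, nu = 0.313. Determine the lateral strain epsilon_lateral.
Model: a linearly elastic bar under uniaxial load, so epsilon_lateral = -nu·epsilon_axial.
Substitute:
  epsilon_lateral = -(0.313 × 0.000196)
  epsilon_lateral = -6.135 × 10⁻⁵
Final answer: epsilon_lateral = -6.135 × 10⁻⁵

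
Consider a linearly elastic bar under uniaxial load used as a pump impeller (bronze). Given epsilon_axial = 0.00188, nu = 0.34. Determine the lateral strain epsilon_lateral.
Model: a linearly elastic bar under uniaxial load, so epsilon_lateral = -nu·epsilon_axial.
Substitute:
  epsilon_lateral = -(0.34 × 0.00188)
  epsilon_lateral = -0.0006392
Final answer: epsilon_lateral = -0.0006392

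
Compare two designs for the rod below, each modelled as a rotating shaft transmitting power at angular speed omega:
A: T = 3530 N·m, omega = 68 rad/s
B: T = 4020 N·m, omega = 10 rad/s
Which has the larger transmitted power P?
Model: a rotating shaft transmitting power at angular speed omega, so P = T·omega (SI units).
  A: P = 3530 × 68 = 240000 W = 240 kW
  B: P = 4020 × 10 = 40200 W = 40.2 kW
240 kW > 40.2 kW, so A is larger.
Final answer: A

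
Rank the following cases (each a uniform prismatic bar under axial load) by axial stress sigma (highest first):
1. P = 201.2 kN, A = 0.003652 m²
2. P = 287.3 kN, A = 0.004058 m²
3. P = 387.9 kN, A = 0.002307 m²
Model: a uniform prismatic bar under axial load, so sigma = P / A (SI units).
  Case 1: sigma = 201200 / 0.003652 = 5.509 × 10⁷ Pa = 55.09 MPa
  Case 2: sigma = 287300 / 0.004058 = 7.08 × 10⁷ Pa = 70.8 MPa
  Case 3: sigma = 387900 / 0.002307 = 1.681 × 10⁸ Pa = 168.1 MPa
Ordering: 168.1 MPa (case 3) > 70.8 MPa (case 2) > 55.09 MPa (case 1)
Final answer: 3, 2, 1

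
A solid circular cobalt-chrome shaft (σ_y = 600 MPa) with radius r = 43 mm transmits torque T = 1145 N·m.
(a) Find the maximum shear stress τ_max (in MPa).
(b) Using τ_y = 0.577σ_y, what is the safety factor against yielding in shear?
(a) For a solid circular shaft, τ_max = T·r/J with J = π·r^4/2, i.e. τ_max = 2·T / (π·r^3). Convert r = 43 mm = 0.043 m.
  τ_max = (2 × 1145) / (π × 0.043^3) = 9.168 × 10⁶ Pa = 9.168 MPa
(b) τ_y = 0.577 × 600 = 346.2 MPa
  SF = τ_y/τ_max = 346.2 / 9.168 = 37.76
Final answer: (a) τ_max = 9.168 MPa, (b) SF = 37.76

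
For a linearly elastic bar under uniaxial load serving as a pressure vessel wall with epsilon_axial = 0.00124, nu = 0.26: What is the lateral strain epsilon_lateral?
Model: a linearly elastic bar under uniaxial load, so epsilon_lateral = -nu·epsilon_axial.
Substitute:
  epsilon_lateral = -(0.26 × 0.00124)
  epsilon_lateral = -0.0003224
Final answer: epsilon_lateral = -0.0003224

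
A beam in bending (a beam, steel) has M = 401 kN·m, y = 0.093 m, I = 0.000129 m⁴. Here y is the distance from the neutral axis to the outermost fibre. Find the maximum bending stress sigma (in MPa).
Model: a beam in bending, so sigma = (M·y) / I.
Convert to SI units:
  M = 401 kN·m = 401000 N·m
Substitute:
  sigma = (401000 × 0.093) / 0.000129
  sigma = 2.891 × 10⁸ Pa
Convert: sigma = 2.891 × 10⁸ Pa = 289.1 MPa
Final answer: sigma = 289.1 MPa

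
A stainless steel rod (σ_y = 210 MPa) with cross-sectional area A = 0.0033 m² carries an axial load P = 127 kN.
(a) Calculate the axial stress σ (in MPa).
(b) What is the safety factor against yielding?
(a) Axial stress σ = P/A. Convert P = 127 kN = 127000 N.
  σ = 127000 / 0.0033 = 3.848 × 10⁷ Pa = 38.48 MPa
(b) Safety factor SF = σ_y/σ = 210 / 38.48 = 5.457
Final answer: (a) σ = 38.48 MPa, (b) SF = 5.457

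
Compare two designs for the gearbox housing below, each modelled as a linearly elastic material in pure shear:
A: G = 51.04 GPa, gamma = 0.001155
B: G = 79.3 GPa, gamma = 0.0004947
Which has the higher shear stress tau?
Model: a linearly elastic material in pure shear, so tau = G·gamma (SI units).
  A: tau = (5.104 × 10¹⁰) × 0.001155 = 5.895 × 10⁷ Pa = 58.95 MPa
  B: tau = (7.93 × 10¹⁰) × 0.0004947 = 3.923 × 10⁷ Pa = 39.23 MPa
58.95 MPa > 39.23 MPa, so A is larger.
Final answer: A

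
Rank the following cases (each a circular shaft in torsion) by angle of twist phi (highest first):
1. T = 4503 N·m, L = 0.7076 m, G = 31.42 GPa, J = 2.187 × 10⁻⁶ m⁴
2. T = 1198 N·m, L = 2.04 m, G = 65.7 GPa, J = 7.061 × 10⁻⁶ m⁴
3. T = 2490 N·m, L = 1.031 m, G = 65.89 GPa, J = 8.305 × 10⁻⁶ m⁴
Model: a circular shaft in torsion, so phi = (T·L) / (G·J) (SI units).
  Case 1: phi = (4503 × 0.7076) / ((3.142 × 10¹⁰) × (2.187 × 10⁻⁶)) = 0.04637 rad = 2.657°
  Case 2: phi = (1198 × 2.04) / ((6.57 × 10¹⁰) × (7.061 × 10⁻⁶)) = 0.005268 rad = 0.3018°
  Case 3: phi = (2490 × 1.031) / ((6.589 × 10¹⁰) × (8.305 × 10⁻⁶)) = 0.004691 rad = 0.2688°
Ordering: 2.657° (case 1) > 0.3018° (case 2) > 0.2688° (case 3)
Final answer: 1, 2, 3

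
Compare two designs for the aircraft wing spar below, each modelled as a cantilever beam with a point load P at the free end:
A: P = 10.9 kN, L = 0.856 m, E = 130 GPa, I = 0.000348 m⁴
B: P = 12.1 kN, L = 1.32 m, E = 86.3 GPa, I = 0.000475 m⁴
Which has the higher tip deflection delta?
Model: a cantilever beam with a point load P at the free end, so delta = (P·L^3) / (3·E·I) (SI units).
  A: delta = (10900 × 0.856^3) / (3 × (1.3 × 10¹¹) × 0.000348) = 5.037 × 10⁻⁵ m = 0.05037 mm
  B: delta = (12100 × 1.32^3) / (3 × (8.63 × 10¹⁰) × 0.000475) = 0.0002263 m = 0.2263 mm
0.2263 mm > 0.05037 mm, so B is larger.
Final answer: B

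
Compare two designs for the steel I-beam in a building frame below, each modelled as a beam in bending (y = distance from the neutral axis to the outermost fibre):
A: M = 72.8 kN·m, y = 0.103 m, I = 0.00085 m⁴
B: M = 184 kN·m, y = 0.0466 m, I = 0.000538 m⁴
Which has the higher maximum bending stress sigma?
Model: a beam in bending (y = distance from the neutral axis to the outermost fibre), so sigma = (M·y) / I (SI units).
  A: sigma = (72800 × 0.103) / 0.00085 = 8.822 × 10⁶ Pa = 8.822 MPa
  B: sigma = (184000 × 0.0466) / 0.000538 = 1.594 × 10⁷ Pa = 15.94 MPa
15.94 MPa > 8.822 MPa, so B is larger.
Final answer: B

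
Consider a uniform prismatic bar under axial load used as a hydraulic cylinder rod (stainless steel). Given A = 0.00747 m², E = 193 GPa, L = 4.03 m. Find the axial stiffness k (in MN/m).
Model: a uniform prismatic bar under axial load, so k = (A·E) / L.
Convert to SI units:
  E = 193 GPa = 1.93 × 10¹¹ Pa
Substitute:
  k = (0.00747 × (1.93 × 10¹¹)) / 4.03
  k = 3.577 × 10⁸ N/m
Convert: k = 3.577 × 10⁸ N/m = 357.7 MN/m
Final answer: k = 357.7 MN/m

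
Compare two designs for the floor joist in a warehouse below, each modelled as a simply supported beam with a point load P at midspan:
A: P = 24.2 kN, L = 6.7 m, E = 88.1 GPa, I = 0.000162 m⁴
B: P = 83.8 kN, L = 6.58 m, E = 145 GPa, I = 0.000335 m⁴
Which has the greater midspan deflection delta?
Model: a simply supported beam with a point load P at midspan, so delta = (P·L^3) / (48·E·I) (SI units).
  A: delta = (24200 × 6.7^3) / (48 × (8.81 × 10¹⁰) × 0.000162) = 0.01062 m = 10.62 mm
  B: delta = (83800 × 6.58^3) / (48 × (1.45 × 10¹¹) × 0.000335) = 0.01024 m = 10.24 mm
10.62 mm > 10.24 mm, so A is larger.
Final answer: A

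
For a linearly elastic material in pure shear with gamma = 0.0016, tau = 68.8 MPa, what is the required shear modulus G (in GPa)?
Model: a linearly elastic material in pure shear, so tau = G·gamma.
Solve for G: G = tau / gamma.
Convert to SI units:
  tau = 68.8 MPa = 6.88 × 10⁷ Pa
Substitute:
  G = (6.88 × 10⁷) / 0.0016
  G = 4.3 × 10¹⁰ Pa
Convert: G = 4.3 × 10¹⁰ Pa = 43 GPa
Final answer: G = 43 GPa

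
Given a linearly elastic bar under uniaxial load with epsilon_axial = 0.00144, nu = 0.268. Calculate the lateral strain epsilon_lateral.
Model: a linearly elastic bar under uniaxial load, so epsilon_lateral = -nu·epsilon_axial.
Substitute:
  epsilon_lateral = -(0.268 × 0.00144)
  epsilon_lateral = -0.0003859
Final answer: epsilon_lateral = -0.0003859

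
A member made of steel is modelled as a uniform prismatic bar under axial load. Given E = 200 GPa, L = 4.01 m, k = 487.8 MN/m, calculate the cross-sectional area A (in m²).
Model: a uniform prismatic bar under axial load, so k = (A·E) / L.
Solve for A: A = (k·L) / E.
Convert to SI units:
  E = 200 GPa = 2 × 10¹¹ Pa
  k = 487.8 MN/m = 4.878 × 10⁸ N/m
Substitute:
  A = ((4.878 × 10⁸) × 4.01) / (2 × 10¹¹)
  A = 0.00978 m²
Final answer: A = 0.00978 m²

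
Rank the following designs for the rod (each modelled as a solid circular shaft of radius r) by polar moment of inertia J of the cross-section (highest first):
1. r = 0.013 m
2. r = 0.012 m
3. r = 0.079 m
Model: a solid circular shaft of radius r, so J = (π·r^4) / 2 (SI units).
  Case 1: J = (π × 0.013^4) / 2 = 4.486 × 10⁻⁸ m⁴
  Case 2: J = (π × 0.012^4) / 2 = 3.257 × 10⁻⁸ m⁴
  Case 3: J = (π × 0.079^4) / 2 = 6.118 × 10⁻⁵ m⁴
Ordering: 6.118 × 10⁻⁵ m⁴ (case 3) > 4.486 × 10⁻⁸ m⁴ (case 1) > 3.257 × 10⁻⁸ m⁴ (case 2)
Final answer: 3, 1, 2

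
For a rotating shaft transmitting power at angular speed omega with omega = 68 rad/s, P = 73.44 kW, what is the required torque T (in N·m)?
Model: a rotating shaft transmitting power at angular speed omega, so P = T·omega.
Solve for T: T = P / omega.
Convert to SI units:
  P = 73.44 kW = 73440 W
Substitute:
  T = 73440 / 68
  T = 1080 N·m
Final answer: T = 1080 N·m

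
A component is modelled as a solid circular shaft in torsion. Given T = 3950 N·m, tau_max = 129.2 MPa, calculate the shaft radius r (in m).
Model: a solid circular shaft in torsion, so tau_max = (2·T) / (π·r^3).
Solve for r: r = ((2·T) / (π·tau_max))^(1/3).
Convert to SI units:
  tau_max = 129.2 MPa = 1.292 × 10⁸ Pa
Substitute:
  r = ((2 × 3950) / (π × (1.292 × 10⁸)))^(1/3)
  r = 0.0269 m
Final answer: r = 0.0269 m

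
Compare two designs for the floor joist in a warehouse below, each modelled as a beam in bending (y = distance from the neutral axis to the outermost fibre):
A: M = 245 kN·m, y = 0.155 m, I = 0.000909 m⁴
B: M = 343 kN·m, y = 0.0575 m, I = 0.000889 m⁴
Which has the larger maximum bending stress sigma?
Model: a beam in bending (y = distance from the neutral axis to the outermost fibre), so sigma = (M·y) / I (SI units).
  A: sigma = (245000 × 0.155) / 0.000909 = 4.178 × 10⁷ Pa = 41.78 MPa
  B: sigma = (343000 × 0.0575) / 0.000889 = 2.219 × 10⁷ Pa = 22.19 MPa
41.78 MPa > 22.19 MPa, so A is larger.
Final answer: A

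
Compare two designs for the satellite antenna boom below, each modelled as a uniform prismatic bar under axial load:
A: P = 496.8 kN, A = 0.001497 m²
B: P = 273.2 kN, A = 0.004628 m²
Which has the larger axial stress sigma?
Model: a uniform prismatic bar under axial load, so sigma = P / A (SI units).
  A: sigma = 496800 / 0.001497 = 3.319 × 10⁸ Pa = 331.9 MPa
  B: sigma = 273200 / 0.004628 = 5.903 × 10⁷ Pa = 59.03 MPa
331.9 MPa > 59.03 MPa, so A is larger.
Final answer: A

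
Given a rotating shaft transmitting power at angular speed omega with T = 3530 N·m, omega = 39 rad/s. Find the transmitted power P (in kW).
Model: a rotating shaft transmitting power at angular speed omega, so P = T·omega.
Substitute:
  P = 3530 × 39
  P = 137700 W
Convert: P = 137700 W = 137.7 kW
Final answer: P = 137.7 kW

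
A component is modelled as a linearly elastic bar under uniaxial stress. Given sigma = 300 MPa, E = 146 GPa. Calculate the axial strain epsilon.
Model: a linearly elastic bar under uniaxial stress, so epsilon = sigma / E.
Convert to SI units:
  sigma = 300 MPa = 3 × 10⁸ Pa
  E = 146 GPa = 1.46 × 10¹¹ Pa
Substitute:
  epsilon = (3 × 10⁸) / (1.46 × 10¹¹)
  epsilon = 0.002055
Final answer: epsilon = 0.002055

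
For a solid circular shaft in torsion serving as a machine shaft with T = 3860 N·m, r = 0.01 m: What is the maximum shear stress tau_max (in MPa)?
Model: a solid circular shaft in torsion, so tau_max = (2·T) / (π·r^3).
Substitute:
  tau_max = (2 × 3860) / (π × 0.01^3)
  tau_max = 2.457 × 10⁹ Pa
Convert: tau_max = 2.457 × 10⁹ Pa = 2457 MPa
Final answer: tau_max = 2457 MPa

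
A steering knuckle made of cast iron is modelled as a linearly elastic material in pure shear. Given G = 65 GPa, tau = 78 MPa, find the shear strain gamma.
Model: a linearly elastic material in pure shear, so tau = G·gamma.
Solve for gamma: gamma = tau / G.
Convert to SI units:
  G = 65 GPa = 6.5 × 10¹⁰ Pa
  tau = 78 MPa = 7.8 × 10⁷ Pa
Substitute:
  gamma = (7.8 × 10⁷) / (6.5 × 10¹⁰)
  gamma = 0.0012
Final answer: gamma = 0.0012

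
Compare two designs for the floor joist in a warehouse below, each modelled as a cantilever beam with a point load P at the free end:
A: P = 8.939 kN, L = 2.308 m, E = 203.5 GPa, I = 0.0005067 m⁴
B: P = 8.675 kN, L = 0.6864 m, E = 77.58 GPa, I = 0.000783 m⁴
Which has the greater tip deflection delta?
Model: a cantilever beam with a point load P at the free end, so delta = (P·L^3) / (3·E·I) (SI units).
  A: delta = (8939 × 2.308^3) / (3 × (2.035 × 10¹¹) × 0.0005067) = 0.0003553 m = 0.3553 mm
  B: delta = (8675 × 0.6864^3) / (3 × (7.758 × 10¹⁰) × 0.000783) = 1.539 × 10⁻⁵ m = 0.01539 mm
0.3553 mm > 0.01539 mm, so A is larger.
Final answer: A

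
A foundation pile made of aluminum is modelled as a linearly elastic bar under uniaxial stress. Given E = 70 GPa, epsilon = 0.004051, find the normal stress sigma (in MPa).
Model: a linearly elastic bar under uniaxial stress, so epsilon = sigma / E.
Solve for sigma: sigma = epsilon·E.
Convert to SI units:
  E = 70 GPa = 7 × 10¹⁰ Pa
Substitute:
  sigma = 0.004051 × (7 × 10¹⁰)
  sigma = 2.836 × 10⁸ Pa
Convert: sigma = 2.836 × 10⁸ Pa = 283.6 MPa
Final answer: sigma = 283.6 MPa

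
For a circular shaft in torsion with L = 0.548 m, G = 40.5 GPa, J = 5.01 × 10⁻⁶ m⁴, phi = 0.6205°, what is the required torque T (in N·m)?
Model: a circular shaft in torsion, so phi = (T·L) / (G·J).
Solve for T: T = (phi·G·J) / L.
Convert to SI units:
  G = 40.5 GPa = 4.05 × 10¹⁰ Pa
  phi = 0.6205° = 0.01083 rad
Substitute:
  T = (0.01083 × (4.05 × 10¹⁰) × (5.01 × 10⁻⁶)) / 0.548
  T = 4010 N·m
Final answer: T = 4010 N·m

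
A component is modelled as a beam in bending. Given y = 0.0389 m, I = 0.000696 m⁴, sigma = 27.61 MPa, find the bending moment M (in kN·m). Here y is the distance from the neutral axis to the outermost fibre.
Model: a beam in bending, so sigma = (M·y) / I.
Solve for M: M = (sigma·I) / y.
Convert to SI units:
  sigma = 27.61 MPa = 2.761 × 10⁷ Pa
Substitute:
  M = ((2.761 × 10⁷) × 0.000696) / 0.0389
  M = 494000 N·m
Convert: M = 494000 N·m = 494 kN·m
Final answer: M = 494 kN·m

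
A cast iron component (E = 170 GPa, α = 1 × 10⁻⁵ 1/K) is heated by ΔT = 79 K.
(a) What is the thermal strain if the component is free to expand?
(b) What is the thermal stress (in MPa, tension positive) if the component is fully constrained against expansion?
(a) Free thermal strain ε_th = α·ΔT = (1 × 10⁻⁵) × 79 = 0.00079
(b) Fully constrained, the expansion is suppressed, so σ = -E·α·ΔT. Convert E = 170 GPa = 1.7 × 10¹¹ Pa.
  σ = -(1.7 × 10¹¹) × (1 × 10⁻⁵) × 79 = -1.343 × 10⁸ Pa = -134.3 MPa (compressive)
Final answer: (a) ε_th = 0.00079, (b) σ = -134.3 MPa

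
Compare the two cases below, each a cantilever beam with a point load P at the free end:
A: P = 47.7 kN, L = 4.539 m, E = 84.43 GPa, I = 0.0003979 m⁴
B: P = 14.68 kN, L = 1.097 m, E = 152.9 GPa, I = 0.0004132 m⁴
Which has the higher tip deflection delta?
Model: a cantilever beam with a point load P at the free end, so delta = (P·L^3) / (3·E·I) (SI units).
  A: delta = (47700 × 4.539^3) / (3 × (8.443 × 10¹⁰) × 0.0003979) = 0.04426 m = 44.26 mm
  B: delta = (14680 × 1.097^3) / (3 × (1.529 × 10¹¹) × 0.0004132) = 0.0001022 m = 0.1022 mm
44.26 mm > 0.1022 mm, so A is larger.
Final answer: A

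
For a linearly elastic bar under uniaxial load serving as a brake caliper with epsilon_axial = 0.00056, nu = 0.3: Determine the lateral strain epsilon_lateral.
Model: a linearly elastic bar under uniaxial load, so epsilon_lateral = -nu·epsilon_axial.
Substitute:
  epsilon_lateral = -(0.3 × 0.00056)
  epsilon_lateral = -0.000168
Final answer: epsilon_lateral = -0.000168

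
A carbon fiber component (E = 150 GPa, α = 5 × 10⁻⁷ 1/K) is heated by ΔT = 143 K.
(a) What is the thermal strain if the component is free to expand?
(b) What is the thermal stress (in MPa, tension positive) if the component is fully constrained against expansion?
(a) Free thermal strain ε_th = α·ΔT = (5 × 10⁻⁷) × 143 = 7.15 × 10⁻⁵
(b) Fully constrained, the expansion is suppressed, so σ = -E·α·ΔT. Convert E = 150 GPa = 1.5 × 10¹¹ Pa.
  σ = -(1.5 × 10¹¹) × (5 × 10⁻⁷) × 143 = -1.072 × 10⁷ Pa = -10.72 MPa (compressive)
Final answer: (a) ε_th = 7.15 × 10⁻⁵, (b) σ = -10.72 MPa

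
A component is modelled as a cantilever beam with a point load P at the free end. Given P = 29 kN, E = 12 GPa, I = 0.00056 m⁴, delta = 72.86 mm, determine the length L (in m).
Model: a cantilever beam with a point load P at the free end, so delta = (P·L^3) / (3·E·I).
Solve for L: L = ((3·delta·E·I) / P)^(1/3).
Convert to SI units:
  P = 29 kN = 29000 N
  E = 12 GPa = 1.2 × 10¹⁰ Pa
  delta = 72.86 mm = 0.07286 m
Substitute:
  L = ((3 × 0.07286 × (1.2 × 10¹⁰) × 0.00056) / 29000)^(1/3)
  L = 3.7 m
Final answer: L = 3.7 m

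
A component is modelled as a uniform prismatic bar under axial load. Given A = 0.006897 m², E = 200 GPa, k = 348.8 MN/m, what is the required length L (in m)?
Model: a uniform prismatic bar under axial load, so k = (A·E) / L.
Solve for L: L = (A·E) / k.
Convert to SI units:
  E = 200 GPa = 2 × 10¹¹ Pa
  k = 348.8 MN/m = 3.488 × 10⁸ N/m
Substitute:
  L = (0.006897 × (2 × 10¹¹)) / (3.488 × 10⁸)
  L = 3.955 m
Final answer: L = 3.955 m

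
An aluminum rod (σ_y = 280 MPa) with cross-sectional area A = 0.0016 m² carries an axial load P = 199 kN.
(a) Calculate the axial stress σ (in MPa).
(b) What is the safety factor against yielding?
(a) Axial stress σ = P/A. Convert P = 199 kN = 199000 N.
  σ = 199000 / 0.0016 = 1.244 × 10⁸ Pa = 124.4 MPa
(b) Safety factor SF = σ_y/σ = 280 / 124.4 = 2.251
Final answer: (a) σ = 124.4 MPa, (b) SF = 2.251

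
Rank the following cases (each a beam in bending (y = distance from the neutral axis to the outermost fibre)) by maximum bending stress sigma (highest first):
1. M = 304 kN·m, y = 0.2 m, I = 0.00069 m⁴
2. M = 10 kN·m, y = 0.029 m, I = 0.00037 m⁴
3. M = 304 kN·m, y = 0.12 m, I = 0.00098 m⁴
Model: a beam in bending (y = distance from the neutral axis to the outermost fibre), so sigma = (M·y) / I (SI units).
  Case 1: sigma = (304000 × 0.2) / 0.00069 = 8.812 × 10⁷ Pa = 88.12 MPa
  Case 2: sigma = (10000 × 0.029) / 0.00037 = 783800 Pa = 0.7838 MPa
  Case 3: sigma = (304000 × 0.12) / 0.00098 = 3.722 × 10⁷ Pa = 37.22 MPa
Ordering: 88.12 MPa (case 1) > 37.22 MPa (case 3) > 0.7838 MPa (case 2)
Final answer: 1, 3, 2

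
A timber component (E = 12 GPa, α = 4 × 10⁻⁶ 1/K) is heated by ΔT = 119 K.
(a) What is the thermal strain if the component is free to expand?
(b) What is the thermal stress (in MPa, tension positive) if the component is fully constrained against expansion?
(a) Free thermal strain ε_th = α·ΔT = (4 × 10⁻⁶) × 119 = 0.000476
(b) Fully constrained, the expansion is suppressed, so σ = -E·α·ΔT. Convert E = 12 GPa = 1.2 × 10¹⁰ Pa.
  σ = -(1.2 × 10¹⁰) × (4 × 10⁻⁶) × 119 = -5.712 × 10⁶ Pa = -5.712 MPa (compressive)
Final answer: (a) ε_th = 0.000476, (b) σ = -5.712 MPa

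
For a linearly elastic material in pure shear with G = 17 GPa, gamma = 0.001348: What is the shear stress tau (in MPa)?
Model: a linearly elastic material in pure shear, so tau = G·gamma.
Convert to SI units:
  G = 17 GPa = 1.7 × 10¹⁰ Pa
Substitute:
  tau = (1.7 × 10¹⁰) × 0.001348
  tau = 2.292 × 10⁷ Pa
Convert: tau = 2.292 × 10⁷ Pa = 22.92 MPa
Final answer: tau = 22.92 MPa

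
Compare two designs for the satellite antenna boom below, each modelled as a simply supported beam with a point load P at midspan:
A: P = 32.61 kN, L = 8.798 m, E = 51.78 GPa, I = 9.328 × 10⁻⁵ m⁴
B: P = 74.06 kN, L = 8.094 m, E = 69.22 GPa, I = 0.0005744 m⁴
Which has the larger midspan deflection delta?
Model: a simply supported beam with a point load P at midspan, so delta = (P·L^3) / (48·E·I) (SI units).
  A: delta = (32610 × 8.798^3) / (48 × (5.178 × 10¹⁰) × (9.328 × 10⁻⁵)) = 0.09579 m = 95.79 mm
  B: delta = (74060 × 8.094^3) / (48 × (6.922 × 10¹⁰) × 0.0005744) = 0.02058 m = 20.58 mm
95.79 mm > 20.58 mm, so A is larger.
Final answer: A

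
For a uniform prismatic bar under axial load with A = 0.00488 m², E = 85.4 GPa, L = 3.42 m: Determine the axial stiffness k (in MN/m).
Model: a uniform prismatic bar under axial load, so k = (A·E) / L.
Convert to SI units:
  E = 85.4 GPa = 8.54 × 10¹⁰ Pa
Substitute:
  k = (0.00488 × (8.54 × 10¹⁰)) / 3.42
  k = 1.219 × 10⁸ N/m
Convert: k = 1.219 × 10⁸ N/m = 121.9 MN/m
Final answer: k = 121.9 MN/m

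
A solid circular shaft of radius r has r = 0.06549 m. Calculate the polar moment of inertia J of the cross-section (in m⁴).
Model: a solid circular shaft of radius r, so J = (π·r^4) / 2.
Substitute:
  J = (π × 0.06549^4) / 2
  J = 2.889 × 10⁻⁵ m⁴
Final answer: J = 2.889 × 10⁻⁵ m⁴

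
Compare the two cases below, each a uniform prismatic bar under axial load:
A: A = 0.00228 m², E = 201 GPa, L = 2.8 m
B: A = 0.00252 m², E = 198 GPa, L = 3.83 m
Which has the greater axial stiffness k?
Model: a uniform prismatic bar under axial load, so k = (A·E) / L (SI units).
  A: k = (0.00228 × (2.01 × 10¹¹)) / 2.8 = 1.637 × 10⁸ N/m = 163.7 MN/m
  B: k = (0.00252 × (1.98 × 10¹¹)) / 3.83 = 1.303 × 10⁸ N/m = 130.3 MN/m
163.7 MN/m > 130.3 MN/m, so A is larger.
Final answer: A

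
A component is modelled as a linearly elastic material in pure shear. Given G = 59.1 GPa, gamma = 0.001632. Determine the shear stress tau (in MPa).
Model: a linearly elastic material in pure shear, so tau = G·gamma.
Convert to SI units:
  G = 59.1 GPa = 5.91 × 10¹⁰ Pa
Substitute:
  tau = (5.91 × 10¹⁰) × 0.001632
  tau = 9.645 × 10⁷ Pa
Convert: tau = 9.645 × 10⁷ Pa = 96.45 MPa
Final answer: tau = 96.45 MPa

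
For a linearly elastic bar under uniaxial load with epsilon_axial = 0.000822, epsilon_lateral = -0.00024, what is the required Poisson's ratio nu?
Model: a linearly elastic bar under uniaxial load, so epsilon_lateral = -nu·epsilon_axial.
Solve for nu: nu = -epsilon_lateral / epsilon_axial.
Substitute:
  nu = -(-0.00024) / 0.000822
  nu = 0.292
Final answer: nu = 0.292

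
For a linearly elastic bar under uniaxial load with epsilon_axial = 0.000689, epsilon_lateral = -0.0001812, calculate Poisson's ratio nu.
Model: a linearly elastic bar under uniaxial load, so epsilon_lateral = -nu·epsilon_axial.
Solve for nu: nu = -epsilon_lateral / epsilon_axial.
Substitute:
  nu = -(-0.0001812) / 0.000689
  nu = 0.263
Final answer: nu = 0.263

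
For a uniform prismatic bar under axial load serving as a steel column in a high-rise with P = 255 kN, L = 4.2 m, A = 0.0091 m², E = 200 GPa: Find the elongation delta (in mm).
Model: a uniform prismatic bar under axial load, so delta = (P·L) / (A·E).
Convert to SI units:
  P = 255 kN = 255000 N
  E = 200 GPa = 2 × 10¹¹ Pa
Substitute:
  delta = (255000 × 4.2) / (0.0091 × (2 × 10¹¹))
  delta = 0.0005885 m
Convert: delta = 0.0005885 m = 0.5885 mm
Final answer: delta = 0.5885 mm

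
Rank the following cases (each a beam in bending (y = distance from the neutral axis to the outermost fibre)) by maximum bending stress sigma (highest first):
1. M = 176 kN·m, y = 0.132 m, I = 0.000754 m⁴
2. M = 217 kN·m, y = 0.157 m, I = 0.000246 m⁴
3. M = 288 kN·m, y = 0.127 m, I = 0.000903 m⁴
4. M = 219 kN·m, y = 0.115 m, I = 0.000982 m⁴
Model: a beam in bending (y = distance from the neutral axis to the outermost fibre), so sigma = (M·y) / I (SI units).
  Case 1: sigma = (176000 × 0.132) / 0.000754 = 3.081 × 10⁷ Pa = 30.81 MPa
  Case 2: sigma = (217000 × 0.157) / 0.000246 = 1.385 × 10⁸ Pa = 138.5 MPa
  Case 3: sigma = (288000 × 0.127) / 0.000903 = 4.05 × 10⁷ Pa = 40.5 MPa
  Case 4: sigma = (219000 × 0.115) / 0.000982 = 2.565 × 10⁷ Pa = 25.65 MPa
Ordering: 138.5 MPa (case 2) > 40.5 MPa (case 3) > 30.81 MPa (case 1) > 25.65 MPa (case 4)
Final answer: 2, 3, 1, 4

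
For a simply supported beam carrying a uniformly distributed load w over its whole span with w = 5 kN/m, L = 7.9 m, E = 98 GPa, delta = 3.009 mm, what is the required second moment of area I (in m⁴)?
Model: a simply supported beam carrying a uniformly distributed load w over its whole span, so delta = (5·w·L^4) / (384·E·I).
Solve for I: I = (5·w·L^4) / (384·delta·E).
Convert to SI units:
  w = 5 kN/m = 5000 N/m
  E = 98 GPa = 9.8 × 10¹⁰ Pa
  delta = 3.009 mm = 0.003009 m
Substitute:
  I = (5 × 5000 × 7.9^4) / (384 × 0.003009 × (9.8 × 10¹⁰))
  I = 0.0008599 m⁴
Final answer: I = 0.0008599 m⁴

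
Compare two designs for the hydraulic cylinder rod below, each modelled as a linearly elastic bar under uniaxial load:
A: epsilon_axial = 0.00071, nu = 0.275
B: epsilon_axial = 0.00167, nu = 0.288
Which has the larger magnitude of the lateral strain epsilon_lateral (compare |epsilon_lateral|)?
Model: a linearly elastic bar under uniaxial load, so epsilon_lateral = -nu·epsilon_axial (SI units).
  A: epsilon_lateral = -(0.275 × 0.00071) = -0.0001953
  B: epsilon_lateral = -(0.288 × 0.00167) = -0.000481
|epsilon_lateral|: A = 0.0001953, B = 0.000481, so B is larger in magnitude.
Final answer: B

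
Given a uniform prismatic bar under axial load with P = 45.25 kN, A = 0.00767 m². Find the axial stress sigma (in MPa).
Model: a uniform prismatic bar under axial load, so sigma = P / A.
Convert to SI units:
  P = 45.25 kN = 45250 N
Substitute:
  sigma = 45250 / 0.00767
  sigma = 5.9 × 10⁶ Pa
Convert: sigma = 5.9 × 10⁶ Pa = 5.9 MPa
Final answer: sigma = 5.9 MPa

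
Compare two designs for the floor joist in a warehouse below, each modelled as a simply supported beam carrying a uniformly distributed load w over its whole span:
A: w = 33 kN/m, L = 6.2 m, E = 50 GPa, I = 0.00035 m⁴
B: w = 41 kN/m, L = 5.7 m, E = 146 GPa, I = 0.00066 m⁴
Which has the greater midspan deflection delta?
Model: a simply supported beam carrying a uniformly distributed load w over its whole span, so delta = (5·w·L^4) / (384·E·I) (SI units).
  A: delta = (5 × 33000 × 6.2^4) / (384 × (5 × 10¹⁰) × 0.00035) = 0.03628 m = 36.28 mm
  B: delta = (5 × 41000 × 5.7^4) / (384 × (1.46 × 10¹¹) × 0.00066) = 0.005848 m = 5.848 mm
36.28 mm > 5.848 mm, so A is larger.
Final answer: A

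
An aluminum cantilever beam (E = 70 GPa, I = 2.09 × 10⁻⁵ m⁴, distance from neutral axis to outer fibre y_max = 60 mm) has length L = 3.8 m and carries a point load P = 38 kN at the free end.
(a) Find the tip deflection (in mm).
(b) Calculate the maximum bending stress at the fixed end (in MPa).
(a) Tip deflection of a cantilever with an end point load: δ = P·L^3 / (3·E·I). Convert P = 38 kN = 38000 N, E = 70 GPa = 7 × 10¹⁰ Pa.
  δ = (38000 × 3.8^3) / (3 × (7 × 10¹⁰) × (2.09 × 10⁻⁵)) = 0.4751 m = 475.1 mm
(b) Maximum bending moment at the fixed end: M = P·L = 38000 × 3.8 = 144400 N·m. Convert y_max = 60 mm = 0.06 m.
  σ = M·y_max / I = (144400 × 0.06) / (2.09 × 10⁻⁵) = 4.145 × 10⁸ Pa = 414.5 MPa
Final answer: (a) δ = 475.1 mm, (b) σ = 414.5 MPa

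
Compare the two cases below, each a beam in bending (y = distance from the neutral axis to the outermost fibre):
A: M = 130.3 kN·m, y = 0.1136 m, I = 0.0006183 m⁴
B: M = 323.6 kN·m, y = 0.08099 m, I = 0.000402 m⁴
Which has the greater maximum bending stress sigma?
Model: a beam in bending (y = distance from the neutral axis to the outermost fibre), so sigma = (M·y) / I (SI units).
  A: sigma = (130300 × 0.1136) / 0.0006183 = 2.394 × 10⁷ Pa = 23.94 MPa
  B: sigma = (323600 × 0.08099) / 0.000402 = 6.519 × 10⁷ Pa = 65.19 MPa
65.19 MPa > 23.94 MPa, so B is larger.
Final answer: B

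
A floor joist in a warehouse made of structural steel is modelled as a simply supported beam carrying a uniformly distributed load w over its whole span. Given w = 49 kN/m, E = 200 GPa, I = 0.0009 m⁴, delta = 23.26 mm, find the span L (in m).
Model: a simply supported beam carrying a uniformly distributed load w over its whole span, so delta = (5·w·L^4) / (384·E·I).
Solve for L: L = ((384·delta·E·I) / (5·w))^(1/4).
Convert to SI units:
  w = 49 kN/m = 49000 N/m
  E = 200 GPa = 2 × 10¹¹ Pa
  delta = 23.26 mm = 0.02326 m
Substitute:
  L = ((384 × 0.02326 × (2 × 10¹¹) × 0.0009) / (5 × 49000))^(1/4)
  L = 9 m
Final answer: L = 9 m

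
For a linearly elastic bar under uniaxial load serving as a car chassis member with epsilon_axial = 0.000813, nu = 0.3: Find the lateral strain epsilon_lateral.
Model: a linearly elastic bar under uniaxial load, so epsilon_lateral = -nu·epsilon_axial.
Substitute:
  epsilon_lateral = -(0.3 × 0.000813)
  epsilon_lateral = -0.0002439
Final answer: epsilon_lateral = -0.0002439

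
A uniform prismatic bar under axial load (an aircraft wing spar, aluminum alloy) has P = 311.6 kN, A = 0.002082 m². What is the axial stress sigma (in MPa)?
Model: a uniform prismatic bar under axial load, so sigma = P / A.
Convert to SI units:
  P = 311.6 kN = 311600 N
Substitute:
  sigma = 311600 / 0.002082
  sigma = 1.497 × 10⁸ Pa
Convert: sigma = 1.497 × 10⁸ Pa = 149.7 MPa
Final answer: sigma = 149.7 MPa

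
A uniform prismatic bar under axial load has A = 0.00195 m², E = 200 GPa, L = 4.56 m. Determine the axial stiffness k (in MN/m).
Model: a uniform prismatic bar under axial load, so k = (A·E) / L.
Convert to SI units:
  E = 200 GPa = 2 × 10¹¹ Pa
Substitute:
  k = (0.00195 × (2 × 10¹¹)) / 4.56
  k = 8.553 × 10⁷ N/m
Convert: k = 8.553 × 10⁷ N/m = 85.53 MN/m
Final answer: k = 85.53 MN/m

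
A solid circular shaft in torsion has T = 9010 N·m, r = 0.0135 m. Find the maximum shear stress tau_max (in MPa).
Model: a solid circular shaft in torsion, so tau_max = (2·T) / (π·r^3).
Substitute:
  tau_max = (2 × 9010) / (π × 0.0135^3)
  tau_max = 2.331 × 10⁹ Pa
Convert: tau_max = 2.331 × 10⁹ Pa = 2331 MPa
Final answer: tau_max = 2331 MPa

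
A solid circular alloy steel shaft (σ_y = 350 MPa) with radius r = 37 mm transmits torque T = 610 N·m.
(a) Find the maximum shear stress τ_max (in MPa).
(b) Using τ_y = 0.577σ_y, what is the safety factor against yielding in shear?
(a) For a solid circular shaft, τ_max = T·r/J with J = π·r^4/2, i.e. τ_max = 2·T / (π·r^3). Convert r = 37 mm = 0.037 m.
  τ_max = (2 × 610) / (π × 0.037^3) = 7.667 × 10⁶ Pa = 7.667 MPa
(b) τ_y = 0.577 × 350 = 201.95 MPa
  SF = τ_y/τ_max = 201.95 / 7.667 = 26.34
Final answer: (a) τ_max = 7.667 MPa, (b) SF = 26.34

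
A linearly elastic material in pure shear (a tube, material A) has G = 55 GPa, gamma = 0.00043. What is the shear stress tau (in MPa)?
Model: a linearly elastic material in pure shear, so tau = G·gamma.
Convert to SI units:
  G = 55 GPa = 5.5 × 10¹⁰ Pa
Substitute:
  tau = (5.5 × 10¹⁰) × 0.00043
  tau = 2.365 × 10⁷ Pa
Convert: tau = 2.365 × 10⁷ Pa = 23.65 MPa
Final answer: tau = 23.65 MPa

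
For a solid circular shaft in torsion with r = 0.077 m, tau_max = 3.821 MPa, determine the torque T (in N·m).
Model: a solid circular shaft in torsion, so tau_max = (2·T) / (π·r^3).
Solve for T: T = (π·tau_max·r^3) / 2.
Convert to SI units:
  tau_max = 3.821 MPa = 3.821 × 10⁶ Pa
Substitute:
  T = (π × (3.821 × 10⁶) × 0.077^3) / 2
  T = 2740 N·m
Final answer: T = 2740 N·m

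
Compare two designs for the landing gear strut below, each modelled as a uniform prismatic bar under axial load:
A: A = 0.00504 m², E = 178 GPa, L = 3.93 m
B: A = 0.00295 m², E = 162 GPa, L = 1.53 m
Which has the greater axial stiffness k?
Model: a uniform prismatic bar under axial load, so k = (A·E) / L (SI units).
  A: k = (0.00504 × (1.78 × 10¹¹)) / 3.93 = 2.283 × 10⁸ N/m = 228.3 MN/m
  B: k = (0.00295 × (1.62 × 10¹¹)) / 1.53 = 3.124 × 10⁸ N/m = 312.4 MN/m
312.4 MN/m > 228.3 MN/m, so B is larger.
Final answer: B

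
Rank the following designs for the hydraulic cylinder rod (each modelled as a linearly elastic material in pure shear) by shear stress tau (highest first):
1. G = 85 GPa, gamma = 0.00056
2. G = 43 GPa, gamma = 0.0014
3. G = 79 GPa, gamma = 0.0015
Model: a linearly elastic material in pure shear, so tau = G·gamma (SI units).
  Case 1: tau = (8.5 × 10¹⁰) × 0.00056 = 4.76 × 10⁷ Pa = 47.6 MPa
  Case 2: tau = (4.3 × 10¹⁰) × 0.0014 = 6.02 × 10⁷ Pa = 60.2 MPa
  Case 3: tau = (7.9 × 10¹⁰) × 0.0015 = 1.185 × 10⁸ Pa = 118.5 MPa
Ordering: 118.5 MPa (case 3) > 60.2 MPa (case 2) > 47.6 MPa (case 1)
Final answer: 3, 2, 1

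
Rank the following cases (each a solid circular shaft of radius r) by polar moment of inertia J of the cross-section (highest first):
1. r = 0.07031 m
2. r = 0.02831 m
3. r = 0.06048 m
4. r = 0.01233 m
Model: a solid circular shaft of radius r, so J = (π·r^4) / 2 (SI units).
  Case 1: J = (π × 0.07031^4) / 2 = 3.839 × 10⁻⁵ m⁴
  Case 2: J = (π × 0.02831^4) / 2 = 1.009 × 10⁻⁶ m⁴
  Case 3: J = (π × 0.06048^4) / 2 = 2.102 × 10⁻⁵ m⁴
  Case 4: J = (π × 0.01233^4) / 2 = 3.631 × 10⁻⁸ m⁴
Ordering: 3.839 × 10⁻⁵ m⁴ (case 1) > 2.102 × 10⁻⁵ m⁴ (case 3) > 1.009 × 10⁻⁶ m⁴ (case 2) > 3.631 × 10⁻⁸ m⁴ (case 4)
Final answer: 1, 3, 2, 4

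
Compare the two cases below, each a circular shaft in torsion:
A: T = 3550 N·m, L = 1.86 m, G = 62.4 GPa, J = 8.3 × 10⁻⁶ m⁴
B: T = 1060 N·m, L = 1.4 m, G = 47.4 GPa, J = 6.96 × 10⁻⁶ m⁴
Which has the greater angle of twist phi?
Model: a circular shaft in torsion, so phi = (T·L) / (G·J) (SI units).
  A: phi = (3550 × 1.86) / ((6.24 × 10¹⁰) × (8.3 × 10⁻⁶)) = 0.01275 rad = 0.7305°
  B: phi = (1060 × 1.4) / ((4.74 × 10¹⁰) × (6.96 × 10⁻⁶)) = 0.004498 rad = 0.2577°
0.7305° > 0.2577°, so A is larger.
Final answer: A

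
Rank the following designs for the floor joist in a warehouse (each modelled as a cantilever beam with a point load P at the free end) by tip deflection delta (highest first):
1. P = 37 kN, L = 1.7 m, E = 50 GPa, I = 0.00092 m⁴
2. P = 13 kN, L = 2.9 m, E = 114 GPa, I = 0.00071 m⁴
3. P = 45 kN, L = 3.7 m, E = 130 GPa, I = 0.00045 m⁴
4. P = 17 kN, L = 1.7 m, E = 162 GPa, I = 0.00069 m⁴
Model: a cantilever beam with a point load P at the free end, so delta = (P·L^3) / (3·E·I) (SI units).
  Case 1: delta = (37000 × 1.7^3) / (3 × (5 × 10¹⁰) × 0.00092) = 0.001317 m = 1.317 mm
  Case 2: delta = (13000 × 2.9^3) / (3 × (1.14 × 10¹¹) × 0.00071) = 0.001306 m = 1.306 mm
  Case 3: delta = (45000 × 3.7^3) / (3 × (1.3 × 10¹¹) × 0.00045) = 0.01299 m = 12.99 mm
  Case 4: delta = (17000 × 1.7^3) / (3 × (1.62 × 10¹¹) × 0.00069) = 0.0002491 m = 0.2491 mm
Ordering: 12.99 mm (case 3) > 1.317 mm (case 1) > 1.306 mm (case 2) > 0.2491 mm (case 4)
Final answer: 3, 1, 2, 4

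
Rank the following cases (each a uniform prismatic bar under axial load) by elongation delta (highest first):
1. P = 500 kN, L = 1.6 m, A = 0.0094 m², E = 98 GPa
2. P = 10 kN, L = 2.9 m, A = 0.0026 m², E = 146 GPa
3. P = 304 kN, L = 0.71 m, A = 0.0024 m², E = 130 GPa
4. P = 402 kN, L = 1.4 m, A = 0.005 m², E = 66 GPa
Model: a uniform prismatic bar under axial load, so delta = (P·L) / (A·E) (SI units).
  Case 1: delta = (500000 × 1.6) / (0.0094 × (9.8 × 10¹⁰)) = 0.0008684 m = 0.8684 mm
  Case 2: delta = (10000 × 2.9) / (0.0026 × (1.46 × 10¹¹)) = 7.64 × 10⁻⁵ m = 0.0764 mm
  Case 3: delta = (304000 × 0.71) / (0.0024 × (1.3 × 10¹¹)) = 0.0006918 m = 0.6918 mm
  Case 4: delta = (402000 × 1.4) / (0.005 × (6.6 × 10¹⁰)) = 0.001705 m = 1.705 mm
Ordering: 1.705 mm (case 4) > 0.8684 mm (case 1) > 0.6918 mm (case 3) > 0.0764 mm (case 2)
Final answer: 4, 1, 3, 2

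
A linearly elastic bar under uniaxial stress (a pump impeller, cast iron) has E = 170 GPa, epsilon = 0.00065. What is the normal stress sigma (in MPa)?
Model: a linearly elastic bar under uniaxial stress, so sigma = E·epsilon.
Convert to SI units:
  E = 170 GPa = 1.7 × 10¹¹ Pa
Substitute:
  sigma = (1.7 × 10¹¹) × 0.00065
  sigma = 1.105 × 10⁸ Pa
Convert: sigma = 1.105 × 10⁸ Pa = 110.5 MPa
Final answer: sigma = 110.5 MPa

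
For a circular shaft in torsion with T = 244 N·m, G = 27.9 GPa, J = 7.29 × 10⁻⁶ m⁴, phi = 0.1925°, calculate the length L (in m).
Model: a circular shaft in torsion, so phi = (T·L) / (G·J).
Solve for L: L = (phi·G·J) / T.
Convert to SI units:
  G = 27.9 GPa = 2.79 × 10¹⁰ Pa
  phi = 0.1925° = 0.00336 rad
Substitute:
  L = (0.00336 × (2.79 × 10¹⁰) × (7.29 × 10⁻⁶)) / 244
  L = 2.801 m
Final answer: L = 2.801 m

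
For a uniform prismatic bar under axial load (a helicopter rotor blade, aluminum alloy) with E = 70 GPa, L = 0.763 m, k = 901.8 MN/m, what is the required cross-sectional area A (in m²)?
Model: a uniform prismatic bar under axial load, so k = (A·E) / L.
Solve for A: A = (k·L) / E.
Convert to SI units:
  E = 70 GPa = 7 × 10¹⁰ Pa
  k = 901.8 MN/m = 9.018 × 10⁸ N/m
Substitute:
  A = ((9.018 × 10⁸) × 0.763) / (7 × 10¹⁰)
  A = 0.00983 m²
Final answer: A = 0.00983 m²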